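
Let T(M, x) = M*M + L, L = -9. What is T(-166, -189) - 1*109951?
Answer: -82404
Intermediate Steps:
T(M, x) = -9 + M² (T(M, x) = M*M - 9 = M² - 9 = -9 + M²)
T(-166, -189) - 1*109951 = (-9 + (-166)²) - 1*109951 = (-9 + 27556) - 109951 = 27547 - 109951 = -82404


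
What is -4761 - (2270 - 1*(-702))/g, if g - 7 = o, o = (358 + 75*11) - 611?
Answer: -2759591/579 ≈ -4766.1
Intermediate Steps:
o = 572 (o = (358 + 825) - 611 = 1183 - 611 = 572)
g = 579 (g = 7 + 572 = 579)
-4761 - (2270 - 1*(-702))/g = -4761 - (2270 - 1*(-702))/579 = -4761 - (2270 + 702)/579 = -4761 - 2972/579 = -2759591/579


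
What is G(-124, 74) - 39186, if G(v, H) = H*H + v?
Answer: -33834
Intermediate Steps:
G(v, H) = v + H² (G(v, H) = H² + v = v + H²)
G(-124, 74) - 39186 = (-124 + 74²) - 39186 = (-124 + 5476) - 39186 = 5352 - 39186 = -33834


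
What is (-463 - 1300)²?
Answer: 3108169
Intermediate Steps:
(-463 - 1300)² = (-1763)² = 3108169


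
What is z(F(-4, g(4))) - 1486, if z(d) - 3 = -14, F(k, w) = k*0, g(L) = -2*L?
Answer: -1497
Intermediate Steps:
F(k, w) = 0
z(d) = -11 (z(d) = 3 - 14 = -11)
z(F(-4, g(4))) - 1486 = -11 - 1486 = -1497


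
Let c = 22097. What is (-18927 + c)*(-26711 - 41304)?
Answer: -215607550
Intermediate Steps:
(-18927 + c)*(-26711 - 41304) = (-18927 + 22097)*(-26711 - 41304) = 3170*(-68015) = -215607550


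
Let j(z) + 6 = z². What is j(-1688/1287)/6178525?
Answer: -1417774/2046783455145 ≈ -6.9268e-7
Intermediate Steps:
j(z) = -6 + z²
j(-1688/1287)/6178525 = (-6 + (-1688/1287)²)/6178525 = (-6 + (-1688*1/1287)²)*(1/6178525) = (-6 + (-1688/1287)²)*(1/6178525) = (-6 + 2849344/1656369)*(1/6178525) = -7088870/1656369*1/6178525 = -1417774/2046783455145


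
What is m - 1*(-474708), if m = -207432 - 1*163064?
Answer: 104212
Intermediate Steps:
m = -370496 (m = -207432 - 163064 = -370496)
m - 1*(-474708) = -370496 - 1*(-474708) = -370496 + 474708 = 104212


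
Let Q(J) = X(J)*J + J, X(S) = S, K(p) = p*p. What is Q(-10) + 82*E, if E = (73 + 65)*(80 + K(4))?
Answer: 1086426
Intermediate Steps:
K(p) = p²
E = 13248 (E = (73 + 65)*(80 + 4²) = 138*(80 + 16) = 138*96 = 13248)
Q(J) = J + J² (Q(J) = J*J + J = J² + J = J + J²)
Q(-10) + 82*E = -10*(1 - 10) + 82*13248 = -10*(-9) + 1086336 = 90 + 1086336 = 1086426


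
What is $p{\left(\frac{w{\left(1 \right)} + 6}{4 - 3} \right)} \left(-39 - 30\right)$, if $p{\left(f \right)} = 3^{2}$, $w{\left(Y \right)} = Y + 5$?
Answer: $-621$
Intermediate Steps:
$w{\left(Y \right)} = 5 + Y$
$p{\left(f \right)} = 9$
$p{\left(\frac{w{\left(1 \right)} + 6}{4 - 3} \right)} \left(-39 - 30\right) = 9 \left(-39 - 30\right) = 9 \left(-69\right) = -621$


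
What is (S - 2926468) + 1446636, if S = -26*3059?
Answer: -1559366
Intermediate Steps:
S = -79534
(S - 2926468) + 1446636 = (-79534 - 2926468) + 1446636 = -3006002 + 1446636 = -1559366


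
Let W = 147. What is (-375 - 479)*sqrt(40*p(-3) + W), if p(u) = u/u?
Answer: -854*sqrt(187) ≈ -11678.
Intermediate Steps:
p(u) = 1
(-375 - 479)*sqrt(40*p(-3) + W) = (-375 - 479)*sqrt(40*1 + 147) = -854*sqrt(40 + 147) = -854*sqrt(187)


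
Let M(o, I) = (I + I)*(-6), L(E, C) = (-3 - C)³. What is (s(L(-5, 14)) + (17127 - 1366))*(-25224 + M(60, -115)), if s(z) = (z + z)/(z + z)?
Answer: -375829128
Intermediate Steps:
M(o, I) = -12*I (M(o, I) = (2*I)*(-6) = -12*I)
s(z) = 1 (s(z) = (2*z)/((2*z)) = (2*z)*(1/(2*z)) = 1)
(s(L(-5, 14)) + (17127 - 1366))*(-25224 + M(60, -115)) = (1 + (17127 - 1366))*(-25224 - 12*(-115)) = (1 + 15761)*(-25224 + 1380) = 15762*(-23844) = -375829128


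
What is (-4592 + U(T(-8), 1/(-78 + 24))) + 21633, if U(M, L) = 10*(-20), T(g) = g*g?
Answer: 16841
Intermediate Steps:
T(g) = g²
U(M, L) = -200
(-4592 + U(T(-8), 1/(-78 + 24))) + 21633 = (-4592 - 200) + 21633 = -4792 + 21633 = 16841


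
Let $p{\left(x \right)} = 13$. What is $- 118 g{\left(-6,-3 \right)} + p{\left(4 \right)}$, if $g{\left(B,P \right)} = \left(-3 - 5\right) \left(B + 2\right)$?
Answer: $-3763$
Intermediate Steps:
$g{\left(B,P \right)} = -16 - 8 B$ ($g{\left(B,P \right)} = - 8 \left(2 + B\right) = -16 - 8 B$)
$- 118 g{\left(-6,-3 \right)} + p{\left(4 \right)} = - 118 \left(-16 - -48\right) + 13 = - 118 \left(-16 + 48\right) + 13 = \left(-118\right) 32 + 13 = -3776 + 13 = -3763$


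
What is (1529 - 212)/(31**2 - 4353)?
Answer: -1317/3392 ≈ -0.38827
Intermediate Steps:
(1529 - 212)/(31**2 - 4353) = 1317/(961 - 4353) = 1317/(-3392) = 1317*(-1/3392) = -1317/3392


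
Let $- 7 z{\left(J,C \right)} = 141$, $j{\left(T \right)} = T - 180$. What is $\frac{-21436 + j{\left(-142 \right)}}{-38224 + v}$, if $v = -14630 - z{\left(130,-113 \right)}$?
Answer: $\frac{152306}{369837} \approx 0.41182$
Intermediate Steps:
$j{\left(T \right)} = -180 + T$
$z{\left(J,C \right)} = - \frac{141}{7}$ ($z{\left(J,C \right)} = \left(- \frac{1}{7}\right) 141 = - \frac{141}{7}$)
$v = - \frac{102269}{7}$ ($v = -14630 - - \frac{141}{7} = -14630 + \frac{141}{7} = - \frac{102269}{7} \approx -14610.0$)
$\frac{-21436 + j{\left(-142 \right)}}{-38224 + v} = \frac{-21436 - 322}{-38224 - \frac{102269}{7}} = \frac{-21436 - 322}{- \frac{369837}{7}} = \left(-21758\right) \left(- \frac{7}{369837}\right) = \frac{152306}{369837}$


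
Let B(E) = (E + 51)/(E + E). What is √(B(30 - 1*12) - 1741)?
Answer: I*√62607/6 ≈ 41.702*I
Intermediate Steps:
B(E) = (51 + E)/(2*E) (B(E) = (51 + E)/((2*E)) = (51 + E)*(1/(2*E)) = (51 + E)/(2*E))
√(B(30 - 1*12) - 1741) = √((51 + (30 - 1*12))/(2*(30 - 1*12)) - 1741) = √((51 + (30 - 12))/(2*(30 - 12)) - 1741) = √((½)*(51 + 18)/18 - 1741) = √((½)*(1/18)*69 - 1741) = √(23/12 - 1741) = √(-20869/12) = I*√62607/6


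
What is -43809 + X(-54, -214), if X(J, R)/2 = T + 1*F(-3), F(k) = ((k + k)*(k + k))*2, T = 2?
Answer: -43661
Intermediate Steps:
F(k) = 8*k² (F(k) = ((2*k)*(2*k))*2 = (4*k²)*2 = 8*k²)
X(J, R) = 148 (X(J, R) = 2*(2 + 1*(8*(-3)²)) = 2*(2 + 1*(8*9)) = 2*(2 + 1*72) = 2*(2 + 72) = 2*74 = 148)
-43809 + X(-54, -214) = -43809 + 148 = -43661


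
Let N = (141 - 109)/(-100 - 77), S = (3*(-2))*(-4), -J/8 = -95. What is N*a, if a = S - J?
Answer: 23552/177 ≈ 133.06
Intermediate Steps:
J = 760 (J = -8*(-95) = 760)
S = 24 (S = -6*(-4) = 24)
a = -736 (a = 24 - 1*760 = 24 - 760 = -736)
N = -32/177 (N = 32/(-177) = 32*(-1/177) = -32/177 ≈ -0.18079)
N*a = -32/177*(-736) = 23552/177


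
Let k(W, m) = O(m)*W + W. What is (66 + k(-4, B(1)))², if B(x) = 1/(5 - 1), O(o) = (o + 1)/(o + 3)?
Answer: 617796/169 ≈ 3655.6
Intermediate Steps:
O(o) = (1 + o)/(3 + o)
B(x) = ¼ (B(x) = 1/4 = ¼)
k(W, m) = W + W*(1 + m)/(3 + m) (k(W, m) = ((1 + m)/(3 + m))*W + W = W*(1 + m)/(3 + m) + W = W + W*(1 + m)/(3 + m))
(66 + k(-4, B(1)))² = (66 + 2*(-4)*(2 + ¼)/(3 + ¼))² = (66 + 2*(-4)*(9/4)/(13/4))² = (66 + 2*(-4)*(4/13)*(9/4))² = (66 - 72/13)² = (786/13)² = 617796/169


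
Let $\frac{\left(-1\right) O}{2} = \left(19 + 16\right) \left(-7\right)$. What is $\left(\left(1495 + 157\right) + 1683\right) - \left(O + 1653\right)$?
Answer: $1192$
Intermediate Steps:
$O = 490$ ($O = - 2 \left(19 + 16\right) \left(-7\right) = - 2 \cdot 35 \left(-7\right) = \left(-2\right) \left(-245\right) = 490$)
$\left(\left(1495 + 157\right) + 1683\right) - \left(O + 1653\right) = \left(\left(1495 + 157\right) + 1683\right) - \left(490 + 1653\right) = \left(1652 + 1683\right) - 2143 = 3335 - 2143 = 1192$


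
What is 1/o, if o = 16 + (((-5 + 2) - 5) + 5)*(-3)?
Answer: 1/25 ≈ 0.040000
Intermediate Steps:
o = 25 (o = 16 + ((-3 - 5) + 5)*(-3) = 16 + (-8 + 5)*(-3) = 16 - 3*(-3) = 16 + 9 = 25)
1/o = 1/25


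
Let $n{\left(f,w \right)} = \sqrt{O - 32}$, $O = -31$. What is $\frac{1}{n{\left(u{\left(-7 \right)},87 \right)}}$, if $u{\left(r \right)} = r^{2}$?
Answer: $- \frac{i \sqrt{7}}{21} \approx - 0.12599 i$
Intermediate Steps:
$n{\left(f,w \right)} = 3 i \sqrt{7}$ ($n{\left(f,w \right)} = \sqrt{-31 - 32} = \sqrt{-63} = 3 i \sqrt{7}$)
$\frac{1}{n{\left(u{\left(-7 \right)},87 \right)}} = \frac{1}{3 i \sqrt{7}} = - \frac{i \sqrt{7}}{21}$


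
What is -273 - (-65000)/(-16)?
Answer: -8671/2 ≈ -4335.5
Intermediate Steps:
-273 - (-65000)/(-16) = -273 - (-65000)*(-1)/16 = -273 - 260*125/8 = -273 - 8125/2 = -8671/2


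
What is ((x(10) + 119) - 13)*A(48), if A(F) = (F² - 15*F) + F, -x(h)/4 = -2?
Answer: 186048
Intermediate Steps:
x(h) = 8 (x(h) = -4*(-2) = 8)
A(F) = F² - 14*F
((x(10) + 119) - 13)*A(48) = ((8 + 119) - 13)*(48*(-14 + 48)) = (127 - 13)*(48*34) = 114*1632 = 186048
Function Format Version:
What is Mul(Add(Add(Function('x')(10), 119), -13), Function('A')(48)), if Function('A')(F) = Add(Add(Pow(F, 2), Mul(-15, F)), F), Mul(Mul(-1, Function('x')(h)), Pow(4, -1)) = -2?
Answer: 186048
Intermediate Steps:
Function('x')(h) = 8 (Function('x')(h) = Mul(-4, -2) = 8)
Function('A')(F) = Add(Pow(F, 2), Mul(-14, F))
Mul(Add(Add(Function('x')(10), 119), -13), Function('A')(48)) = Mul(Add(Add(8, 119), -13), Mul(48, Add(-14, 48))) = Mul(Add(127, -13), Mul(48, 34)) = Mul(114, 1632) = 186048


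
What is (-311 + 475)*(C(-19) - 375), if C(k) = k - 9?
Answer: -66092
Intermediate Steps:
C(k) = -9 + k
(-311 + 475)*(C(-19) - 375) = (-311 + 475)*((-9 - 19) - 375) = 164*(-28 - 375) = 164*(-403) = -66092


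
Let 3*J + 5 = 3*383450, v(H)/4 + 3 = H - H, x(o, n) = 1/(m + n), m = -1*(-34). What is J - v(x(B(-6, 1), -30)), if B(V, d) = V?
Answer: 1150381/3 ≈ 3.8346e+5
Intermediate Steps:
m = 34
x(o, n) = 1/(34 + n)
v(H) = -12 (v(H) = -12 + 4*(H - H) = -12 + 4*0 = -12 + 0 = -12)
J = 1150345/3 (J = -5/3 + (3*383450)/3 = -5/3 + (1/3)*1150350 = -5/3 + 383450 = 1150345/3 ≈ 3.8345e+5)
J - v(x(B(-6, 1), -30)) = 1150345/3 - 1*(-12) = 1150345/3 + 12 = 1150381/3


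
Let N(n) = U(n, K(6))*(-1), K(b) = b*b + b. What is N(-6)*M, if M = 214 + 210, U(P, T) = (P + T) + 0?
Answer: -15264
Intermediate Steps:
K(b) = b + b**2 (K(b) = b**2 + b = b + b**2)
U(P, T) = P + T
M = 424
N(n) = -42 - n (N(n) = (n + 6*(1 + 6))*(-1) = (n + 6*7)*(-1) = (n + 42)*(-1) = (42 + n)*(-1) = -42 - n)
N(-6)*M = (-42 - 1*(-6))*424 = (-42 + 6)*424 = -36*424 = -15264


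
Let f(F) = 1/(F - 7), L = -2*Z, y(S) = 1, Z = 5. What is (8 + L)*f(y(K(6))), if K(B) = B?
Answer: ⅓ ≈ 0.33333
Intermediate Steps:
L = -10 (L = -2*5 = -10)
f(F) = 1/(-7 + F)
(8 + L)*f(y(K(6))) = (8 - 10)/(-7 + 1) = -2/(-6) = -2*(-⅙) = ⅓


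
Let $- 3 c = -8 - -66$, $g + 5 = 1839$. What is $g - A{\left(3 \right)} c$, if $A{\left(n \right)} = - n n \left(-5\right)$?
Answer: $2704$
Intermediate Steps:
$g = 1834$ ($g = -5 + 1839 = 1834$)
$c = - \frac{58}{3}$ ($c = - \frac{-8 - -66}{3} = - \frac{-8 + 66}{3} = \left(- \frac{1}{3}\right) 58 = - \frac{58}{3} \approx -19.333$)
$A{\left(n \right)} = 5 n^{2}$ ($A{\left(n \right)} = - n^{2} \left(-5\right) = 5 n^{2}$)
$g - A{\left(3 \right)} c = 1834 - 5 \cdot 3^{2} \left(- \frac{58}{3}\right) = 1834 - 5 \cdot 9 \left(- \frac{58}{3}\right) = 1834 - 45 \left(- \frac{58}{3}\right) = 1834 - -870 = 1834 + 870 = 2704$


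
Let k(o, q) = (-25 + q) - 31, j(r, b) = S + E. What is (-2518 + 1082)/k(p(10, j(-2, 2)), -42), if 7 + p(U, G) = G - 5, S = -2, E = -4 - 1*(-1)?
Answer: 718/49 ≈ 14.653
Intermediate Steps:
E = -3 (E = -4 + 1 = -3)
j(r, b) = -5 (j(r, b) = -2 - 3 = -5)
p(U, G) = -12 + G (p(U, G) = -7 + (G - 5) = -7 + (-5 + G) = -12 + G)
k(o, q) = -56 + q
(-2518 + 1082)/k(p(10, j(-2, 2)), -42) = (-2518 + 1082)/(-56 - 42) = -1436/(-98) = -1436*(-1/98) = 718/49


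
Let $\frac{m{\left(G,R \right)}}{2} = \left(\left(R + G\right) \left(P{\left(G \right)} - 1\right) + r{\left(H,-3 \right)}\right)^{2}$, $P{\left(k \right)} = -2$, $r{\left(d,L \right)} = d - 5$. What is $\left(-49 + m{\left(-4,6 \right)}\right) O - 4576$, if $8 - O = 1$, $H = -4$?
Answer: $-1769$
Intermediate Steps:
$r{\left(d,L \right)} = -5 + d$
$O = 7$ ($O = 8 - 1 = 7$)
$m{\left(G,R \right)} = 2 \left(-9 - 3 G - 3 R\right)^{2}$ ($m{\left(G,R \right)} = 2 \left(\left(R + G\right) \left(-2 - 1\right) - 9\right)^{2} = 2 \left(\left(G + R\right) \left(-3\right) - 9\right)^{2} = 2 \left(\left(- 3 G - 3 R\right) - 9\right)^{2} = 2 \left(-9 - 3 G - 3 R\right)^{2}$)
$\left(-49 + m{\left(-4,6 \right)}\right) O - 4576 = \left(-49 + 18 \left(3 - 4 + 6\right)^{2}\right) 7 - 4576 = \left(-49 + 18 \cdot 5^{2}\right) 7 - 4576 = \left(-49 + 18 \cdot 25\right) 7 - 4576 = \left(-49 + 450\right) 7 - 4576 = 401 \cdot 7 - 4576 = 2807 - 4576 = -1769$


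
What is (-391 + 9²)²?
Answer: 96100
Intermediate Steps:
(-391 + 9²)² = (-391 + 81)² = (-310)² = 96100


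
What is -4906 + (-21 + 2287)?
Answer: -2640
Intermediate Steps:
-4906 + (-21 + 2287) = -4906 + 2266 = -2640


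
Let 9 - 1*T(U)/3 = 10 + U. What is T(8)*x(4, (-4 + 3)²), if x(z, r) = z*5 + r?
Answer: -567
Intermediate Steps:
x(z, r) = r + 5*z (x(z, r) = 5*z + r = r + 5*z)
T(U) = -3 - 3*U (T(U) = 27 - 3*(10 + U) = 27 + (-30 - 3*U) = -3 - 3*U)
T(8)*x(4, (-4 + 3)²) = (-3 - 3*8)*((-4 + 3)² + 5*4) = (-3 - 24)*((-1)² + 20) = -27*(1 + 20) = -27*21 = -567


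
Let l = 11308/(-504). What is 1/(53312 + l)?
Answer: 126/6714485 ≈ 1.8765e-5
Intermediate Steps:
l = -2827/126 (l = 11308*(-1/504) = -2827/126 ≈ -22.436)
1/(53312 + l) = 1/(53312 - 2827/126) = 1/(6714485/126) = 126/6714485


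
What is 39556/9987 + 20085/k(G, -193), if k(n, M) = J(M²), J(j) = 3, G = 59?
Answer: 66902521/9987 ≈ 6699.0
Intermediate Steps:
k(n, M) = 3
39556/9987 + 20085/k(G, -193) = 39556/9987 + 20085/3 = 39556*(1/9987) + 20085*(⅓) = 39556/9987 + 6695 = 66902521/9987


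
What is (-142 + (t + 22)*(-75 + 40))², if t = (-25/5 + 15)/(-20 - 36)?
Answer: 13126129/16 ≈ 8.2038e+5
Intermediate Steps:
t = -5/28 (t = (-25*⅕ + 15)/(-56) = (-5 + 15)*(-1/56) = 10*(-1/56) = -5/28 ≈ -0.17857)
(-142 + (t + 22)*(-75 + 40))² = (-142 + (-5/28 + 22)*(-75 + 40))² = (-142 + (611/28)*(-35))² = (-142 - 3055/4)² = (-3623/4)² = 13126129/16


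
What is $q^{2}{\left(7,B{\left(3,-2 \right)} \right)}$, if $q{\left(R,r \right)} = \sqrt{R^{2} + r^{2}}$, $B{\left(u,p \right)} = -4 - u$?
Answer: $98$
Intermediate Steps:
$q^{2}{\left(7,B{\left(3,-2 \right)} \right)} = \left(\sqrt{7^{2} + \left(-4 - 3\right)^{2}}\right)^{2} = \left(\sqrt{49 + \left(-4 - 3\right)^{2}}\right)^{2} = \left(\sqrt{49 + \left(-7\right)^{2}}\right)^{2} = \left(\sqrt{49 + 49}\right)^{2} = \left(\sqrt{98}\right)^{2} = \left(7 \sqrt{2}\right)^{2} = 98$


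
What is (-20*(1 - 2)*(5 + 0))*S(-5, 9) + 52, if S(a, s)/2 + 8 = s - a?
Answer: 1252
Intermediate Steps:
S(a, s) = -16 - 2*a + 2*s (S(a, s) = -16 + 2*(s - a) = -16 + (-2*a + 2*s) = -16 - 2*a + 2*s)
(-20*(1 - 2)*(5 + 0))*S(-5, 9) + 52 = (-20*(1 - 2)*(5 + 0))*(-16 - 2*(-5) + 2*9) + 52 = (-(-20)*5)*(-16 + 10 + 18) + 52 = -20*(-5)*12 + 52 = 100*12 + 52 = 1200 + 52 = 1252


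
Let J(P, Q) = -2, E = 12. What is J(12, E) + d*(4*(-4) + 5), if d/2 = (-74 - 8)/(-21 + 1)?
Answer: -461/5 ≈ -92.200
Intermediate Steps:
d = 41/5 (d = 2*((-74 - 8)/(-21 + 1)) = 2*(-82/(-20)) = 2*(-82*(-1/20)) = 2*(41/10) = 41/5 ≈ 8.2000)
J(12, E) + d*(4*(-4) + 5) = -2 + 41*(4*(-4) + 5)/5 = -2 + 41*(-16 + 5)/5 = -2 + (41/5)*(-11) = -2 - 451/5 = -461/5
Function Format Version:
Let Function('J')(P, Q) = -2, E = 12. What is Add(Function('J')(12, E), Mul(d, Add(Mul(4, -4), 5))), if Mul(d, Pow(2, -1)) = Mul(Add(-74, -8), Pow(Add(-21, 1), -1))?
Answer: Rational(-461, 5) ≈ -92.200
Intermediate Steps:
d = Rational(41, 5) (d = Mul(2, Mul(Add(-74, -8), Pow(Add(-21, 1), -1))) = Mul(2, Mul(-82, Pow(-20, -1))) = Mul(2, Mul(-82, Rational(-1, 20))) = Mul(2, Rational(41, 10)) = Rational(41, 5) ≈ 8.2000)
Add(Function('J')(12, E), Mul(d, Add(Mul(4, -4), 5))) = Add(-2, Mul(Rational(41, 5), Add(Mul(4, -4), 5))) = Add(-2, Mul(Rational(41, 5), Add(-16, 5))) = Add(-2, Mul(Rational(41, 5), -11)) = Add(-2, Rational(-451, 5)) = Rational(-461, 5)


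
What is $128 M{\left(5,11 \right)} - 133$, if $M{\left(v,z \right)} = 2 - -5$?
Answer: $763$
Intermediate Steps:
$M{\left(v,z \right)} = 7$ ($M{\left(v,z \right)} = 2 + 5 = 7$)
$128 M{\left(5,11 \right)} - 133 = 128 \cdot 7 - 133 = 896 - 133 = 763$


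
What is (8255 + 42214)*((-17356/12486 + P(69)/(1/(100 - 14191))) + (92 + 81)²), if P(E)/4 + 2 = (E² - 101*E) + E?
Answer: 12677188427830223/2081 ≈ 6.0919e+12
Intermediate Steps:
P(E) = -8 - 400*E + 4*E² (P(E) = -8 + 4*((E² - 101*E) + E) = -8 + 4*(E² - 100*E) = -8 + (-400*E + 4*E²) = -8 - 400*E + 4*E²)
(8255 + 42214)*((-17356/12486 + P(69)/(1/(100 - 14191))) + (92 + 81)²) = (8255 + 42214)*((-17356/12486 + (-8 - 400*69 + 4*69²)/(1/(100 - 14191))) + (92 + 81)²) = 50469*((-17356*1/12486 + (-8 - 27600 + 4*4761)/(1/(-14091))) + 173²) = 50469*((-8678/6243 + (-8 - 27600 + 19044)/(-1/14091)) + 29929) = 50469*((-8678/6243 - 8564*(-14091)) + 29929) = 50469*((-8678/6243 + 120675324) + 29929) = 50469*(753376039054/6243 + 29929) = 50469*(753562885801/6243) = 12677188427830223/2081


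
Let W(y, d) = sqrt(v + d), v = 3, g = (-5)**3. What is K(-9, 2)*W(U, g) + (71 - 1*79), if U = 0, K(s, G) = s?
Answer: -8 - 9*I*sqrt(122) ≈ -8.0 - 99.408*I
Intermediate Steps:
g = -125
W(y, d) = sqrt(3 + d)
K(-9, 2)*W(U, g) + (71 - 1*79) = -9*sqrt(3 - 125) + (71 - 1*79) = -9*I*sqrt(122) + (71 - 79) = -9*I*sqrt(122) - 8 = -8 - 9*I*sqrt(122)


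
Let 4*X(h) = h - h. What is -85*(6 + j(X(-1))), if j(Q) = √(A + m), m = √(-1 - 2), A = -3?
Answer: -510 - 85*√(-3 + I*√3) ≈ -550.95 - 152.81*I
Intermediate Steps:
m = I*√3 (m = √(-3) = I*√3 ≈ 1.732*I)
X(h) = 0 (X(h) = (h - h)/4 = (¼)*0 = 0)
j(Q) = √(-3 + I*√3)
-85*(6 + j(X(-1))) = -85*(6 + √(-3 + I*√3)) = -510 - 85*√(-3 + I*√3)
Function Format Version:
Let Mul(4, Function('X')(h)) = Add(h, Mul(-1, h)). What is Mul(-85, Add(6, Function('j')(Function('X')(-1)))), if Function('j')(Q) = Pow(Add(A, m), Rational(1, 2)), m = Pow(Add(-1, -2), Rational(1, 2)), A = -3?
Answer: Add(-510, Mul(-85, Pow(Add(-3, Mul(I, Pow(3, Rational(1, 2)))), Rational(1, 2)))) ≈ Add(-550.95, Mul(-152.81, I))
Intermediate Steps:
m = Mul(I, Pow(3, Rational(1, 2))) (m = Pow(-3, Rational(1, 2)) = Mul(I, Pow(3, Rational(1, 2))) ≈ Mul(1.7320, I))
Function('X')(h) = 0 (Function('X')(h) = Mul(Rational(1, 4), Add(h, Mul(-1, h))) = Mul(Rational(1, 4), 0) = 0)
Function('j')(Q) = Pow(Add(-3, Mul(I, Pow(3, Rational(1, 2)))), Rational(1, 2))
Mul(-85, Add(6, Function('j')(Function('X')(-1)))) = Mul(-85, Add(6, Pow(Add(-3, Mul(I, Pow(3, Rational(1, 2)))), Rational(1, 2)))) = Add(-510, Mul(-85, Pow(Add(-3, Mul(I, Pow(3, Rational(1, 2)))), Rational(1, 2))))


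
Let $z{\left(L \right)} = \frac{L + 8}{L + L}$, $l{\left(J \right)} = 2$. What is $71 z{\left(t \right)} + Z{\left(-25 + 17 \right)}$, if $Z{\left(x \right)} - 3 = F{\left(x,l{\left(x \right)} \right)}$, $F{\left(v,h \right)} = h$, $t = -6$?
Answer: $- \frac{41}{6} \approx -6.8333$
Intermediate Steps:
$z{\left(L \right)} = \frac{8 + L}{2 L}$
$Z{\left(x \right)} = 5$ ($Z{\left(x \right)} = 3 + 2 = 5$)
$71 z{\left(t \right)} + Z{\left(-25 + 17 \right)} = 71 \frac{8 - 6}{2 \left(-6\right)} + 5 = 71 \cdot \frac{1}{2} \left(- \frac{1}{6}\right) 2 + 5 = 71 \left(- \frac{1}{6}\right) + 5 = - \frac{71}{6} + 5 = - \frac{41}{6}$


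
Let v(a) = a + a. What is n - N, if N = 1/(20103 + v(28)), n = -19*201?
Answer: -76987222/20159 ≈ -3819.0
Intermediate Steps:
v(a) = 2*a
n = -3819
N = 1/20159 (N = 1/(20103 + 2*28) = 1/(20103 + 56) = 1/20159 ≈ 4.9606e-5)
n - N = -3819 - 1*1/20159 = -3819 - 1/20159 = -76987222/20159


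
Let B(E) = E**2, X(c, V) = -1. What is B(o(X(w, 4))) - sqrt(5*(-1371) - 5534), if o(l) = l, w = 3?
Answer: 1 - I*sqrt(12389) ≈ 1.0 - 111.31*I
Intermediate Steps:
B(o(X(w, 4))) - sqrt(5*(-1371) - 5534) = (-1)**2 - sqrt(5*(-1371) - 5534) = 1 - sqrt(-6855 - 5534) = 1 - sqrt(-12389) = 1 - I*sqrt(12389)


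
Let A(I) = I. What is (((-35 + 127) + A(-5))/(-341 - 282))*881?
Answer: -76647/623 ≈ -123.03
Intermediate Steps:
(((-35 + 127) + A(-5))/(-341 - 282))*881 = (((-35 + 127) - 5)/(-341 - 282))*881 = ((92 - 5)/(-623))*881 = (87*(-1/623))*881 = -87/623*881 = -76647/623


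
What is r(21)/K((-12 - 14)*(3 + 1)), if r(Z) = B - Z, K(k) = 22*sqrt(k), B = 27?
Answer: -3*I*sqrt(26)/572 ≈ -0.026743*I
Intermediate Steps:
r(Z) = 27 - Z
r(21)/K((-12 - 14)*(3 + 1)) = (27 - 1*21)/((22*sqrt((-12 - 14)*(3 + 1)))) = (27 - 21)/((22*sqrt(-26*4))) = 6/((22*sqrt(-104))) = 6/((22*(2*I*sqrt(26)))) = 6/((44*I*sqrt(26))) = 6*(-I*sqrt(26)/1144) = -3*I*sqrt(26)/572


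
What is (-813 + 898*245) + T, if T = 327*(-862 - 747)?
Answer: -306946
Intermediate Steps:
T = -526143 (T = 327*(-1609) = -526143)
(-813 + 898*245) + T = (-813 + 898*245) - 526143 = (-813 + 220010) - 526143 = 219197 - 526143 = -306946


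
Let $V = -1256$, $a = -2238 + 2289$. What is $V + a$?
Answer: $-1205$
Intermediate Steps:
$a = 51$
$V + a = -1256 + 51 = -1205$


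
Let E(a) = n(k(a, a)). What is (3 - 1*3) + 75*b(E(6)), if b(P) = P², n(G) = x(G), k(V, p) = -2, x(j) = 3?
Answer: 675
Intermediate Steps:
n(G) = 3
E(a) = 3
(3 - 1*3) + 75*b(E(6)) = (3 - 1*3) + 75*3² = (3 - 3) + 75*9 = 0 + 675 = 675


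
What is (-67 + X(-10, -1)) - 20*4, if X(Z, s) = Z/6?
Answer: -446/3 ≈ -148.67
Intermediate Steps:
X(Z, s) = Z/6 (X(Z, s) = Z*(⅙) = Z/6)
(-67 + X(-10, -1)) - 20*4 = (-67 + (⅙)*(-10)) - 20*4 = (-67 - 5/3) - 80 = -206/3 - 80 = -446/3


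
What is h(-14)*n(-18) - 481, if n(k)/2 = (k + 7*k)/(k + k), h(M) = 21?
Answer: -313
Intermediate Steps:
n(k) = 8 (n(k) = 2*((k + 7*k)/(k + k)) = 2*((8*k)/((2*k))) = 2*((8*k)*(1/(2*k))) = 2*4 = 8)
h(-14)*n(-18) - 481 = 21*8 - 481 = 168 - 481 = -313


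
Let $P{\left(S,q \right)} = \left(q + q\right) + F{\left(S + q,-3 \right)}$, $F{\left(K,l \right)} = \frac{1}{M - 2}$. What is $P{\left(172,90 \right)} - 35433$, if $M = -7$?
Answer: $- \frac{317278}{9} \approx -35253.0$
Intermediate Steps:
$F{\left(K,l \right)} = - \frac{1}{9}$ ($F{\left(K,l \right)} = \frac{1}{-7 - 2} = \frac{1}{-9} = - \frac{1}{9}$)
$P{\left(S,q \right)} = - \frac{1}{9} + 2 q$ ($P{\left(S,q \right)} = \left(q + q\right) - \frac{1}{9} = 2 q - \frac{1}{9} = - \frac{1}{9} + 2 q$)
$P{\left(172,90 \right)} - 35433 = \left(- \frac{1}{9} + 2 \cdot 90\right) - 35433 = \left(- \frac{1}{9} + 180\right) - 35433 = \frac{1619}{9} - 35433 = - \frac{317278}{9}$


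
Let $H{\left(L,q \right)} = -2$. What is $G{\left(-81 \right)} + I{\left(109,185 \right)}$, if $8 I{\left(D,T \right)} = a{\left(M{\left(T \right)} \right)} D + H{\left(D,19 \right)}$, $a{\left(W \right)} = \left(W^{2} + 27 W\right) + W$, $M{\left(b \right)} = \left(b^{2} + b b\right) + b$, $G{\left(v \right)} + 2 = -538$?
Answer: $\frac{513682661223}{8} \approx 6.421 \cdot 10^{10}$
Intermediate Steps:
$G{\left(v \right)} = -540$ ($G{\left(v \right)} = -2 - 538 = -540$)
$M{\left(b \right)} = b + 2 b^{2}$ ($M{\left(b \right)} = \left(b^{2} + b^{2}\right) + b = 2 b^{2} + b = b + 2 b^{2}$)
$a{\left(W \right)} = W^{2} + 28 W$
$I{\left(D,T \right)} = - \frac{1}{4} + \frac{D T \left(1 + 2 T\right) \left(28 + T \left(1 + 2 T\right)\right)}{8}$ ($I{\left(D,T \right)} = \frac{T \left(1 + 2 T\right) \left(28 + T \left(1 + 2 T\right)\right) D - 2}{8} = \frac{D T \left(1 + 2 T\right) \left(28 + T \left(1 + 2 T\right)\right) - 2}{8} = \frac{-2 + D T \left(1 + 2 T\right) \left(28 + T \left(1 + 2 T\right)\right)}{8} = - \frac{1}{4} + \frac{D T \left(1 + 2 T\right) \left(28 + T \left(1 + 2 T\right)\right)}{8}$)
$G{\left(-81 \right)} + I{\left(109,185 \right)} = -540 - \left(\frac{1}{4} - \frac{20165 \left(1 + 2 \cdot 185\right) \left(28 + 185 \left(1 + 2 \cdot 185\right)\right)}{8}\right) = -540 - \left(\frac{1}{4} - \frac{20165 \left(1 + 370\right) \left(28 + 185 \left(1 + 370\right)\right)}{8}\right) = -540 - \left(\frac{1}{4} - \frac{20165}{8} \cdot 371 \left(28 + 185 \cdot 371\right)\right) = -540 - \left(\frac{1}{4} - \frac{20165}{8} \cdot 371 \left(28 + 68635\right)\right) = -540 - \left(\frac{1}{4} - \frac{20165}{8} \cdot 371 \cdot 68663\right) = -540 + \left(- \frac{1}{4} + \frac{513682665545}{8}\right) = -540 + \frac{513682665543}{8} = \frac{513682661223}{8}$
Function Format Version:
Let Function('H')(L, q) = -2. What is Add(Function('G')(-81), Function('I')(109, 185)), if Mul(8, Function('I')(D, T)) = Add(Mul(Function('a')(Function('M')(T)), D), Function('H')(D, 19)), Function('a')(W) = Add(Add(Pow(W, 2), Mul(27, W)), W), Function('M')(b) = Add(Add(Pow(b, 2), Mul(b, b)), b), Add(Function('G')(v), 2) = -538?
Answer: Rational(513682661223, 8) ≈ 6.4210e+10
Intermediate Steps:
Function('G')(v) = -540 (Function('G')(v) = Add(-2, -538) = -540)
Function('M')(b) = Add(b, Mul(2, Pow(b, 2))) (Function('M')(b) = Add(Add(Pow(b, 2), Pow(b, 2)), b) = Add(Mul(2, Pow(b, 2)), b) = Add(b, Mul(2, Pow(b, 2))))
Function('a')(W) = Add(Pow(W, 2), Mul(28, W))
Function('I')(D, T) = Add(Rational(-1, 4), Mul(Rational(1, 8), D, T, Add(1, Mul(2, T)), Add(28, Mul(T, Add(1, Mul(2, T)))))) (Function('I')(D, T) = Mul(Rational(1, 8), Add(Mul(Mul(Mul(T, Add(1, Mul(2, T))), Add(28, Mul(T, Add(1, Mul(2, T))))), D), -2)) = Mul(Rational(1, 8), Add(Mul(Mul(T, Add(1, Mul(2, T)), Add(28, Mul(T, Add(1, Mul(2, T))))), D), -2)) = Mul(Rational(1, 8), Add(Mul(D, T, Add(1, Mul(2, T)), Add(28, Mul(T, Add(1, Mul(2, T))))), -2)) = Mul(Rational(1, 8), Add(-2, Mul(D, T, Add(1, Mul(2, T)), Add(28, Mul(T, Add(1, Mul(2, T))))))) = Add(Rational(-1, 4), Mul(Rational(1, 8), D, T, Add(1, Mul(2, T)), Add(28, Mul(T, Add(1, Mul(2, T)))))))
Add(Function('G')(-81), Function('I')(109, 185)) = Add(-540, Add(Rational(-1, 4), Mul(Rational(1, 8), 109, 185, Add(1, Mul(2, 185)), Add(28, Mul(185, Add(1, Mul(2, 185))))))) = Add(-540, Add(Rational(-1, 4), Mul(Rational(1, 8), 109, 185, Add(1, 370), Add(28, Mul(185, Add(1, 370)))))) = Add(-540, Add(Rational(-1, 4), Mul(Rational(1, 8), 109, 185, 371, Add(28, Mul(185, 371))))) = Add(-540, Add(Rational(-1, 4), Mul(Rational(1, 8), 109, 185, 371, Add(28, 68635)))) = Add(-540, Add(Rational(-1, 4), Mul(Rational(1, 8), 109, 185, 371, 68663))) = Add(-540, Add(Rational(-1, 4), Rational(513682665545, 8))) = Add(-540, Rational(513682665543, 8)) = Rational(513682661223, 8)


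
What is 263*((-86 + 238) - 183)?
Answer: -8153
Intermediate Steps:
263*((-86 + 238) - 183) = 263*(152 - 183) = 263*(-31) = -8153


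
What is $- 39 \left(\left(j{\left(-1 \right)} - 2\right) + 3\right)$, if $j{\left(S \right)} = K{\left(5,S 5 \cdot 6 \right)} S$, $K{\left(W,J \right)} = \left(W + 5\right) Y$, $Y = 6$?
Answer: $2301$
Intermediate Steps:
$K{\left(W,J \right)} = 30 + 6 W$ ($K{\left(W,J \right)} = \left(W + 5\right) 6 = \left(5 + W\right) 6 = 30 + 6 W$)
$j{\left(S \right)} = 60 S$ ($j{\left(S \right)} = \left(30 + 6 \cdot 5\right) S = \left(30 + 30\right) S = 60 S$)
$- 39 \left(\left(j{\left(-1 \right)} - 2\right) + 3\right) = - 39 \left(\left(60 \left(-1\right) - 2\right) + 3\right) = - 39 \left(\left(-60 - 2\right) + 3\right) = - 39 \left(-62 + 3\right) = \left(-39\right) \left(-59\right) = 2301$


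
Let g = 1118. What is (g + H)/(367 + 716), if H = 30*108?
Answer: 4358/1083 ≈ 4.0240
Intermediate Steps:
H = 3240
(g + H)/(367 + 716) = (1118 + 3240)/(367 + 716) = 4358/1083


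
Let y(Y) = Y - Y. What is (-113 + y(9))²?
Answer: 12769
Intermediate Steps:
y(Y) = 0
(-113 + y(9))² = (-113 + 0)² = (-113)² = 12769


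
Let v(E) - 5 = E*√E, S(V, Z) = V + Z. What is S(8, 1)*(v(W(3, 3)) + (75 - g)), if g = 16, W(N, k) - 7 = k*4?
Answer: 576 + 171*√19 ≈ 1321.4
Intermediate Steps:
W(N, k) = 7 + 4*k (W(N, k) = 7 + k*4 = 7 + 4*k)
v(E) = 5 + E^(3/2) (v(E) = 5 + E*√E = 5 + E^(3/2))
S(8, 1)*(v(W(3, 3)) + (75 - g)) = (8 + 1)*((5 + (7 + 4*3)^(3/2)) + (75 - 1*16)) = 9*((5 + (7 + 12)^(3/2)) + (75 - 16)) = 9*((5 + 19^(3/2)) + 59) = 9*((5 + 19*√19) + 59) = 9*(64 + 19*√19) = 576 + 171*√19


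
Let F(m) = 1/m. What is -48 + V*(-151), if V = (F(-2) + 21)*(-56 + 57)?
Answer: -6287/2 ≈ -3143.5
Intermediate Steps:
V = 41/2 (V = (1/(-2) + 21)*(-56 + 57) = (-½ + 21)*1 = (41/2)*1 = 41/2 ≈ 20.500)
-48 + V*(-151) = -48 + (41/2)*(-151) = -48 - 6191/2 = -6287/2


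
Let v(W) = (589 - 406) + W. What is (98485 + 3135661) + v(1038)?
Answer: 3235367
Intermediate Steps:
v(W) = 183 + W
(98485 + 3135661) + v(1038) = (98485 + 3135661) + (183 + 1038) = 3234146 + 1221 = 3235367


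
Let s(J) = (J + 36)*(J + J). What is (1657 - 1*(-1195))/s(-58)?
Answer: 713/638 ≈ 1.1176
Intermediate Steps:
s(J) = 2*J*(36 + J) (s(J) = (36 + J)*(2*J) = 2*J*(36 + J))
(1657 - 1*(-1195))/s(-58) = (1657 - 1*(-1195))/((2*(-58)*(36 - 58))) = (1657 + 1195)/((2*(-58)*(-22))) = 2852/2552 = 2852*(1/2552) = 713/638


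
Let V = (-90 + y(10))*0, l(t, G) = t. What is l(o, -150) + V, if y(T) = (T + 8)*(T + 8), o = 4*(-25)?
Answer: -100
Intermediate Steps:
o = -100
y(T) = (8 + T)² (y(T) = (8 + T)*(8 + T) = (8 + T)²)
V = 0 (V = (-90 + (8 + 10)²)*0 = (-90 + 18²)*0 = (-90 + 324)*0 = 234*0 = 0)
l(o, -150) + V = -100 + 0 = -100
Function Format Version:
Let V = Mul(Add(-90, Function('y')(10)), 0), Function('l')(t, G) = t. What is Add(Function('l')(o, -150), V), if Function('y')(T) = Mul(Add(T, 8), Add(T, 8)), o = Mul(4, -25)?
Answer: -100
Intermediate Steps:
o = -100
Function('y')(T) = Pow(Add(8, T), 2) (Function('y')(T) = Mul(Add(8, T), Add(8, T)) = Pow(Add(8, T), 2))
V = 0 (V = Mul(Add(-90, Pow(Add(8, 10), 2)), 0) = Mul(Add(-90, Pow(18, 2)), 0) = Mul(Add(-90, 324), 0) = Mul(234, 0) = 0)
Add(Function('l')(o, -150), V) = Add(-100, 0) = -100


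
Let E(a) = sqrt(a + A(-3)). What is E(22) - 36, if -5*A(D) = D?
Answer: -36 + sqrt(565)/5 ≈ -31.246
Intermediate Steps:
A(D) = -D/5
E(a) = sqrt(3/5 + a) (E(a) = sqrt(a - 1/5*(-3)) = sqrt(a + 3/5) = sqrt(3/5 + a))
E(22) - 36 = sqrt(15 + 25*22)/5 - 36 = sqrt(15 + 550)/5 - 36 = sqrt(565)/5 - 36 = -36 + sqrt(565)/5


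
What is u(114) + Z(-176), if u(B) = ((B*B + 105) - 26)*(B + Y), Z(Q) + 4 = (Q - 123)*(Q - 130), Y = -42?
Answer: 1032890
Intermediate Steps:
Z(Q) = -4 + (-130 + Q)*(-123 + Q) (Z(Q) = -4 + (Q - 123)*(Q - 130) = -4 + (-123 + Q)*(-130 + Q) = -4 + (-130 + Q)*(-123 + Q))
u(B) = (-42 + B)*(79 + B²) (u(B) = ((B*B + 105) - 26)*(B - 42) = ((B² + 105) - 26)*(-42 + B) = ((105 + B²) - 26)*(-42 + B) = (79 + B²)*(-42 + B) = (-42 + B)*(79 + B²))
u(114) + Z(-176) = (-3318 + 114³ - 42*114² + 79*114) + (15986 + (-176)² - 253*(-176)) = (-3318 + 1481544 - 42*12996 + 9006) + (15986 + 30976 + 44528) = (-3318 + 1481544 - 545832 + 9006) + 91490 = 941400 + 91490 = 1032890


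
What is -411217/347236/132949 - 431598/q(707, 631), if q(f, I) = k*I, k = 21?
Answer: -6641529520180313/203909386983988 ≈ -32.571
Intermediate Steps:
q(f, I) = 21*I
-411217/347236/132949 - 431598/q(707, 631) = -411217/347236/132949 - 431598/(21*631) = -411217*1/347236*(1/132949) - 431598/13251 = -411217/347236*1/132949 - 431598*1/13251 = -411217/46164678964 - 143866/4417 = -6641529520180313/203909386983988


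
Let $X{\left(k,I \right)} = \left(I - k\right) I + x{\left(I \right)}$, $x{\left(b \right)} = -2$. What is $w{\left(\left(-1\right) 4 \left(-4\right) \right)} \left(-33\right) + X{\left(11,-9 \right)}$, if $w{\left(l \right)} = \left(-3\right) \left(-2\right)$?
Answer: $-20$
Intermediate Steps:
$w{\left(l \right)} = 6$
$X{\left(k,I \right)} = -2 + I \left(I - k\right)$ ($X{\left(k,I \right)} = \left(I - k\right) I - 2 = I \left(I - k\right) - 2 = -2 + I \left(I - k\right)$)
$w{\left(\left(-1\right) 4 \left(-4\right) \right)} \left(-33\right) + X{\left(11,-9 \right)} = 6 \left(-33\right) - \left(2 - 99 - 81\right) = -198 + \left(-2 + 81 + 99\right) = -198 + 178 = -20$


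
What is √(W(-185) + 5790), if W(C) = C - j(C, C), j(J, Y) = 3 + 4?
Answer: 3*√622 ≈ 74.820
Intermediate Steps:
j(J, Y) = 7
W(C) = -7 + C (W(C) = C - 1*7 = C - 7 = -7 + C)
√(W(-185) + 5790) = √((-7 - 185) + 5790) = √(-192 + 5790) = √5598 = 3*√622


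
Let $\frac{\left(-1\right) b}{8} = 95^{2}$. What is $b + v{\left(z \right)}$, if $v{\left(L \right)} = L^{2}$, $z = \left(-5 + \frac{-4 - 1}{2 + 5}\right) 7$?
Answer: $-70600$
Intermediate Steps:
$b = -72200$ ($b = - 8 \cdot 95^{2} = \left(-8\right) 9025 = -72200$)
$z = -40$ ($z = \left(-5 - \frac{5}{7}\right) 7 = \left(- \frac{40}{7}\right) 7 = -40$)
$b + v{\left(z \right)} = -72200 + \left(-40\right)^{2} = -72200 + 1600 = -70600$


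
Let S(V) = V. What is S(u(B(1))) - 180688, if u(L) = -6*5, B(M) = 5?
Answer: -180718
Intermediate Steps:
u(L) = -30
S(u(B(1))) - 180688 = -30 - 180688 = -180718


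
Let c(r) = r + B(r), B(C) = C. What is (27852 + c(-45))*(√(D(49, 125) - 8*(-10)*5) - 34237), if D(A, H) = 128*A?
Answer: -950487594 + 111048*√417 ≈ -9.4822e+8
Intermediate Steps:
c(r) = 2*r (c(r) = r + r = 2*r)
(27852 + c(-45))*(√(D(49, 125) - 8*(-10)*5) - 34237) = (27852 + 2*(-45))*(√(128*49 - 8*(-10)*5) - 34237) = (27852 - 90)*(√(6272 + 80*5) - 34237) = 27762*(√(6272 + 400) - 34237) = 27762*(√6672 - 34237) = 27762*(4*√417 - 34237) = 27762*(-34237 + 4*√417) = -950487594 + 111048*√417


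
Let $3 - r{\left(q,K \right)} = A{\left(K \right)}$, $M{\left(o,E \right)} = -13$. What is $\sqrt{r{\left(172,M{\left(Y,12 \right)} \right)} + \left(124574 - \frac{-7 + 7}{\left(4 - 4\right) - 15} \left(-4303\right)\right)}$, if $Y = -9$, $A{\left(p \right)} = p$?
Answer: $\sqrt{124590} \approx 352.97$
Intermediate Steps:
$r{\left(q,K \right)} = 3 - K$
$\sqrt{r{\left(172,M{\left(Y,12 \right)} \right)} + \left(124574 - \frac{-7 + 7}{\left(4 - 4\right) - 15} \left(-4303\right)\right)} = \sqrt{\left(3 - -13\right) + \left(124574 - \frac{-7 + 7}{\left(4 - 4\right) - 15} \left(-4303\right)\right)} = \sqrt{\left(3 + 13\right) + \left(124574 - \frac{0}{0 - 15} \left(-4303\right)\right)} = \sqrt{16 + \left(124574 - \frac{0}{-15} \left(-4303\right)\right)} = \sqrt{16 + \left(124574 - 0 \left(- \frac{1}{15}\right) \left(-4303\right)\right)} = \sqrt{16 + \left(124574 - 0 \left(-4303\right)\right)} = \sqrt{16 + \left(124574 - 0\right)} = \sqrt{16 + \left(124574 + 0\right)} = \sqrt{16 + 124574} = \sqrt{124590}$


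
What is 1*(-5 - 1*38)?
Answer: -43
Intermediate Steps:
1*(-5 - 1*38) = 1*(-5 - 38) = 1*(-43) = -43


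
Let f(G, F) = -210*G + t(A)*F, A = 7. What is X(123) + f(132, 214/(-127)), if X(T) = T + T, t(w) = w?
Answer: -3490696/127 ≈ -27486.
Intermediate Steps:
X(T) = 2*T
f(G, F) = -210*G + 7*F
X(123) + f(132, 214/(-127)) = 2*123 + (-210*132 + 7*(214/(-127))) = 246 + (-27720 + 7*(214*(-1/127))) = 246 + (-27720 + 7*(-214/127)) = 246 + (-27720 - 1498/127) = 246 - 3521938/127 = -3490696/127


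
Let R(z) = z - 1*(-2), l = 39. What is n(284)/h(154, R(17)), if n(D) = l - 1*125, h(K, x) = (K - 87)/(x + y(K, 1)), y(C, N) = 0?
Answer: -1634/67 ≈ -24.388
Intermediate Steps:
R(z) = 2 + z (R(z) = z + 2 = 2 + z)
h(K, x) = (-87 + K)/x (h(K, x) = (K - 87)/(x + 0) = (-87 + K)/x)
n(D) = -86 (n(D) = 39 - 1*125 = 39 - 125 = -86)
n(284)/h(154, R(17)) = -86*(2 + 17)/(-87 + 154) = -86/(67/19) = -86/((1/19)*67) = -86/67/19 = -86*19/67 = -1634/67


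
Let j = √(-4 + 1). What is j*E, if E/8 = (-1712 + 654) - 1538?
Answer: -20768*I*√3 ≈ -35971.0*I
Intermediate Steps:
E = -20768 (E = 8*((-1712 + 654) - 1538) = 8*(-1058 - 1538) = 8*(-2596) = -20768)
j = I*√3 (j = √(-3) = I*√3 ≈ 1.732*I)
j*E = (I*√3)*(-20768) = -20768*I*√3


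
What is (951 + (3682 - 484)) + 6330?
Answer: 10479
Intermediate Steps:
(951 + (3682 - 484)) + 6330 = (951 + 3198) + 6330 = 4149 + 6330 = 10479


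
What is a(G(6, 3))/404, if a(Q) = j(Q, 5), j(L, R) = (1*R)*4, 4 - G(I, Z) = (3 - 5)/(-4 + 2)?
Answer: 5/101 ≈ 0.049505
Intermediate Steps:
G(I, Z) = 3 (G(I, Z) = 4 - (3 - 5)/(-4 + 2) = 4 - (-2)/(-2) = 4 - (-2)*(-1)/2 = 4 - 1*1 = 4 - 1 = 3)
j(L, R) = 4*R (j(L, R) = R*4 = 4*R)
a(Q) = 20 (a(Q) = 4*5 = 20)
a(G(6, 3))/404 = 20/404 = 20*(1/404) = 5/101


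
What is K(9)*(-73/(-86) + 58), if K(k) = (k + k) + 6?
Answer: 60732/43 ≈ 1412.4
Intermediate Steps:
K(k) = 6 + 2*k (K(k) = 2*k + 6 = 6 + 2*k)
K(9)*(-73/(-86) + 58) = (6 + 2*9)*(-73/(-86) + 58) = (6 + 18)*(-73*(-1/86) + 58) = 24*(73/86 + 58) = 24*(5061/86) = 60732/43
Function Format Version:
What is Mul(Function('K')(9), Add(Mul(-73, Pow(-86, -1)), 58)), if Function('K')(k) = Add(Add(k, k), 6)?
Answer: Rational(60732, 43) ≈ 1412.4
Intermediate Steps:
Function('K')(k) = Add(6, Mul(2, k)) (Function('K')(k) = Add(Mul(2, k), 6) = Add(6, Mul(2, k)))
Mul(Function('K')(9), Add(Mul(-73, Pow(-86, -1)), 58)) = Mul(Add(6, Mul(2, 9)), Add(Mul(-73, Pow(-86, -1)), 58)) = Mul(Add(6, 18), Add(Mul(-73, Rational(-1, 86)), 58)) = Mul(24, Add(Rational(73, 86), 58)) = Mul(24, Rational(5061, 86)) = Rational(60732, 43)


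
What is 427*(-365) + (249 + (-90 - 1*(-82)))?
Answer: -155614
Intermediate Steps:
427*(-365) + (249 + (-90 - 1*(-82))) = -155855 + (249 + (-90 + 82)) = -155855 + (249 - 8) = -155855 + 241 = -155614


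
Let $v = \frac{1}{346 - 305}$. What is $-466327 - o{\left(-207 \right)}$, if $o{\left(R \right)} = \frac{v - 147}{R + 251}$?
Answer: $- \frac{420623941}{902} \approx -4.6632 \cdot 10^{5}$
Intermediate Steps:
$v = \frac{1}{41} \approx 0.02439$
$o{\left(R \right)} = - \frac{6026}{41 \left(251 + R\right)}$ ($o{\left(R \right)} = \frac{\frac{1}{41} - 147}{R + 251} = - \frac{6026}{41 \left(251 + R\right)}$)
$-466327 - o{\left(-207 \right)} = -466327 - - \frac{6026}{10291 + 41 \left(-207\right)} = -466327 - - \frac{6026}{10291 - 8487} = -466327 - - \frac{6026}{1804} = -466327 - \left(-6026\right) \frac{1}{1804} = -466327 - - \frac{3013}{902} = -466327 + \frac{3013}{902} = - \frac{420623941}{902}$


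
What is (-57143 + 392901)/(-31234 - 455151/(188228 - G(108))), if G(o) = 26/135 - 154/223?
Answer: -1902612639370456/177004878042943 ≈ -10.749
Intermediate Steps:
G(o) = -14992/30105 (G(o) = 26*(1/135) - 154*1/223 = 26/135 - 154/223 = -14992/30105)
(-57143 + 392901)/(-31234 - 455151/(188228 - G(108))) = (-57143 + 392901)/(-31234 - 455151/(188228 - 1*(-14992/30105))) = 335758/(-31234 - 455151/(188228 + 14992/30105)) = 335758/(-31234 - 455151/5666618932/30105) = 335758/(-31234 - 455151*30105/5666618932) = 335758/(-31234 - 13702320855/5666618932) = 335758/(-177004878042943/5666618932) = 335758*(-5666618932/177004878042943) = -1902612639370456/177004878042943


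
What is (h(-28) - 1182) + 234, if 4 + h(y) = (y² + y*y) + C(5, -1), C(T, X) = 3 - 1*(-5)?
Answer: 624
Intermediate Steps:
C(T, X) = 8 (C(T, X) = 3 + 5 = 8)
h(y) = 4 + 2*y² (h(y) = -4 + ((y² + y*y) + 8) = -4 + ((y² + y²) + 8) = -4 + (2*y² + 8) = -4 + (8 + 2*y²) = 4 + 2*y²)
(h(-28) - 1182) + 234 = ((4 + 2*(-28)²) - 1182) + 234 = ((4 + 2*784) - 1182) + 234 = ((4 + 1568) - 1182) + 234 = (1572 - 1182) + 234 = 390 + 234 = 624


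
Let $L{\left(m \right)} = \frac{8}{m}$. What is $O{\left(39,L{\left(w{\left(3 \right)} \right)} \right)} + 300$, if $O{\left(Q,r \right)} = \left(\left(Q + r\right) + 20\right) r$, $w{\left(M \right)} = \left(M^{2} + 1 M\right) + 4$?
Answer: $\frac{1319}{4} \approx 329.75$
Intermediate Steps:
$w{\left(M \right)} = 4 + M + M^{2}$ ($w{\left(M \right)} = \left(M^{2} + M\right) + 4 = \left(M + M^{2}\right) + 4 = 4 + M + M^{2}$)
$O{\left(Q,r \right)} = r \left(20 + Q + r\right)$ ($O{\left(Q,r \right)} = \left(20 + Q + r\right) r = r \left(20 + Q + r\right)$)
$O{\left(39,L{\left(w{\left(3 \right)} \right)} \right)} + 300 = \frac{8}{4 + 3 + 3^{2}} \left(20 + 39 + \frac{8}{4 + 3 + 3^{2}}\right) + 300 = \frac{8}{4 + 3 + 9} \left(20 + 39 + \frac{8}{4 + 3 + 9}\right) + 300 = \frac{8}{16} \left(20 + 39 + \frac{8}{16}\right) + 300 = 8 \cdot \frac{1}{16} \left(20 + 39 + 8 \cdot \frac{1}{16}\right) + 300 = \frac{20 + 39 + \frac{1}{2}}{2} + 300 = \frac{1}{2} \cdot \frac{119}{2} + 300 = \frac{119}{4} + 300 = \frac{1319}{4}$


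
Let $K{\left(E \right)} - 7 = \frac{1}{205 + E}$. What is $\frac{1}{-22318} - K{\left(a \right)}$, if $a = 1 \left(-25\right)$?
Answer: $- \frac{14071589}{2008620} \approx -7.0056$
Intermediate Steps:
$a = -25$
$K{\left(E \right)} = 7 + \frac{1}{205 + E}$
$\frac{1}{-22318} - K{\left(a \right)} = \frac{1}{-22318} - \frac{1436 + 7 \left(-25\right)}{205 - 25} = - \frac{1}{22318} - \frac{1436 - 175}{180} = - \frac{1}{22318} - \frac{1}{180} \cdot 1261 = - \frac{1}{22318} - \frac{1261}{180} = - \frac{14071589}{2008620}$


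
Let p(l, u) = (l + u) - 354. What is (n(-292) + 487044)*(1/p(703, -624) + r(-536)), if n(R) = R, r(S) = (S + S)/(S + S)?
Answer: 133370048/275 ≈ 4.8498e+5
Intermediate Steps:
r(S) = 1 (r(S) = (2*S)/((2*S)) = (2*S)*(1/(2*S)) = 1)
p(l, u) = -354 + l + u
(n(-292) + 487044)*(1/p(703, -624) + r(-536)) = (-292 + 487044)*(1/(-354 + 703 - 624) + 1) = 486752*(1/(-275) + 1) = 486752*(-1/275 + 1) = 486752*(274/275) = 133370048/275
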